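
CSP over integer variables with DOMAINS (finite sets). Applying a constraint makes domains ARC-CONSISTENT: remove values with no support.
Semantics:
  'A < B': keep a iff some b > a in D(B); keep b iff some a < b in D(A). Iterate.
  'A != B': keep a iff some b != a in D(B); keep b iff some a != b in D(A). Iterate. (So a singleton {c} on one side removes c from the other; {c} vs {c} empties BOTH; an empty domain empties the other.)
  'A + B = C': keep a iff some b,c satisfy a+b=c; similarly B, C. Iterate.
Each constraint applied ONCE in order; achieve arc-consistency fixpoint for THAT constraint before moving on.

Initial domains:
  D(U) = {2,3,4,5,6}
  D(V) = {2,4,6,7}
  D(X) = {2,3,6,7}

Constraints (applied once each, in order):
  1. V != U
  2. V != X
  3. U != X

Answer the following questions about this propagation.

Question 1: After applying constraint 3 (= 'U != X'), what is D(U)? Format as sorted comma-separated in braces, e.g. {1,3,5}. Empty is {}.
Constraint 1 (V != U) on D(V)={2,4,6,7} D(U)={2,3,4,5,6}: no change
Constraint 2 (V != X) on D(V)={2,4,6,7} D(X)={2,3,6,7}: no change
Constraint 3 (U != X) on D(U)={2,3,4,5,6} D(X)={2,3,6,7}: no change
So after constraint 3: D(U) = {2,3,4,5,6}

Answer: {2,3,4,5,6}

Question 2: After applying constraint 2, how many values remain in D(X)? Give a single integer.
Constraint 1 (V != U) on D(V)={2,4,6,7} D(U)={2,3,4,5,6}: no change
Constraint 2 (V != X) on D(V)={2,4,6,7} D(X)={2,3,6,7}: no change
So after constraint 2: D(X)={2,3,6,7}, size = 4

Answer: 4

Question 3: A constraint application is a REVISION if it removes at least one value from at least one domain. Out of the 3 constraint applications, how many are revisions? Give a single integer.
Constraint 1 (V != U) on D(V)={2,4,6,7} D(U)={2,3,4,5,6}: no change => not a revision
Constraint 2 (V != X) on D(V)={2,4,6,7} D(X)={2,3,6,7}: no change => not a revision
Constraint 3 (U != X) on D(U)={2,3,4,5,6} D(X)={2,3,6,7}: no change => not a revision
Total revisions = 0

Answer: 0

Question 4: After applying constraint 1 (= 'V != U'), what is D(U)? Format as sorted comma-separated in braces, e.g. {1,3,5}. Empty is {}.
Answer: {2,3,4,5,6}

Derivation:
Constraint 1 (V != U) on D(V)={2,4,6,7} D(U)={2,3,4,5,6}: no change
So after constraint 1: D(U) = {2,3,4,5,6}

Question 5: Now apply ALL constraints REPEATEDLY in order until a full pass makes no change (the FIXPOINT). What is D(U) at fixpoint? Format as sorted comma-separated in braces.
pass 0 (initial): D(U)={2,3,4,5,6}
pass 1: no change
Fixpoint after 1 passes: D(U) = {2,3,4,5,6}

Answer: {2,3,4,5,6}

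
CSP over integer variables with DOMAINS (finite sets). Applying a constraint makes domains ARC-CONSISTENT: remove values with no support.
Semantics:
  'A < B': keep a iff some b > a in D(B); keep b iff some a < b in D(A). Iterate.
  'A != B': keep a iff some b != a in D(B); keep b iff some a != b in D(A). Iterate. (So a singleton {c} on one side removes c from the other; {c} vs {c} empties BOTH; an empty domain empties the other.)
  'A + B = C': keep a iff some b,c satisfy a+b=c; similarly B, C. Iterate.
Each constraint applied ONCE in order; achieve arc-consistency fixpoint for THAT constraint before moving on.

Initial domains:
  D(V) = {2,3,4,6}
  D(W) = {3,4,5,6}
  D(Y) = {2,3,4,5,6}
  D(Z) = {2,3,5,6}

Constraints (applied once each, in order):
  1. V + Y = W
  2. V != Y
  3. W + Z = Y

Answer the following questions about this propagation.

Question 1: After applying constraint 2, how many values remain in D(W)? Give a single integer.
Answer: 3

Derivation:
Constraint 1 (V + Y = W) on D(V)={2,3,4,6} D(Y)={2,3,4,5,6} D(W)={3,4,5,6}: V {2,3,4,6}->{2,3,4}; Y {2,3,4,5,6}->{2,3,4}; W {3,4,5,6}->{4,5,6}
Constraint 2 (V != Y) on D(V)={2,3,4} D(Y)={2,3,4}: no change
So after constraint 2: D(W)={4,5,6}, size = 3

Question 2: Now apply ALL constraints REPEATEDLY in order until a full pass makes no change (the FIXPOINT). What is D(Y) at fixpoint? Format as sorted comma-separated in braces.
pass 0 (initial): D(Y)={2,3,4,5,6}
pass 1: V {2,3,4,6}->{2,3,4}; W {3,4,5,6}->{}; Y {2,3,4,5,6}->{}; Z {2,3,5,6}->{}
pass 2: V {2,3,4}->{}
pass 3: no change
Fixpoint after 3 passes: D(Y) = {}

Answer: {}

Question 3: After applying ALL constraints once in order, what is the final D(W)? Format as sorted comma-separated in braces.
Constraint 1 (V + Y = W) on D(V)={2,3,4,6} D(Y)={2,3,4,5,6} D(W)={3,4,5,6}: V {2,3,4,6}->{2,3,4}; Y {2,3,4,5,6}->{2,3,4}; W {3,4,5,6}->{4,5,6}
Constraint 2 (V != Y) on D(V)={2,3,4} D(Y)={2,3,4}: no change
Constraint 3 (W + Z = Y) on D(W)={4,5,6} D(Z)={2,3,5,6} D(Y)={2,3,4}: W {4,5,6}->{}; Z {2,3,5,6}->{}; Y {2,3,4}->{}
So after all 3 constraints: D(W) = {}

Answer: {}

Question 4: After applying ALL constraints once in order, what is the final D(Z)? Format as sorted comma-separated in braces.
Answer: {}

Derivation:
Constraint 1 (V + Y = W) on D(V)={2,3,4,6} D(Y)={2,3,4,5,6} D(W)={3,4,5,6}: V {2,3,4,6}->{2,3,4}; Y {2,3,4,5,6}->{2,3,4}; W {3,4,5,6}->{4,5,6}
Constraint 2 (V != Y) on D(V)={2,3,4} D(Y)={2,3,4}: no change
Constraint 3 (W + Z = Y) on D(W)={4,5,6} D(Z)={2,3,5,6} D(Y)={2,3,4}: W {4,5,6}->{}; Z {2,3,5,6}->{}; Y {2,3,4}->{}
So after all 3 constraints: D(Z) = {}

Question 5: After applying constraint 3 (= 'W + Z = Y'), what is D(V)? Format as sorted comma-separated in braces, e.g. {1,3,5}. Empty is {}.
Answer: {2,3,4}

Derivation:
Constraint 1 (V + Y = W) on D(V)={2,3,4,6} D(Y)={2,3,4,5,6} D(W)={3,4,5,6}: V {2,3,4,6}->{2,3,4}; Y {2,3,4,5,6}->{2,3,4}; W {3,4,5,6}->{4,5,6}
Constraint 2 (V != Y) on D(V)={2,3,4} D(Y)={2,3,4}: no change
Constraint 3 (W + Z = Y) on D(W)={4,5,6} D(Z)={2,3,5,6} D(Y)={2,3,4}: W {4,5,6}->{}; Z {2,3,5,6}->{}; Y {2,3,4}->{}
So after constraint 3: D(V) = {2,3,4}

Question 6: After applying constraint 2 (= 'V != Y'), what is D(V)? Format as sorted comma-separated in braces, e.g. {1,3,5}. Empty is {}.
Constraint 1 (V + Y = W) on D(V)={2,3,4,6} D(Y)={2,3,4,5,6} D(W)={3,4,5,6}: V {2,3,4,6}->{2,3,4}; Y {2,3,4,5,6}->{2,3,4}; W {3,4,5,6}->{4,5,6}
Constraint 2 (V != Y) on D(V)={2,3,4} D(Y)={2,3,4}: no change
So after constraint 2: D(V) = {2,3,4}

Answer: {2,3,4}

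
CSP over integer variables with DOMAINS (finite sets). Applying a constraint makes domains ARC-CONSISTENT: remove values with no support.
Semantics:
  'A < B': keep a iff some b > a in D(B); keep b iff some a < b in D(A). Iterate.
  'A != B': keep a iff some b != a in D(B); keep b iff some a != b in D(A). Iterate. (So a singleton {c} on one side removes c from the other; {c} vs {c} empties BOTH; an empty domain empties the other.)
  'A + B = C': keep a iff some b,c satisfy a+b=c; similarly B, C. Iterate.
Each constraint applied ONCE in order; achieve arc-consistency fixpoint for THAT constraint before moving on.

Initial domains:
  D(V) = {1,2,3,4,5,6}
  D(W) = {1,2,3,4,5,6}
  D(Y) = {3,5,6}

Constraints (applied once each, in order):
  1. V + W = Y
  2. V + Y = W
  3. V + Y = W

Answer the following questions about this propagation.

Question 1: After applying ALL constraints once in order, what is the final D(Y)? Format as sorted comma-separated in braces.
Constraint 1 (V + W = Y) on D(V)={1,2,3,4,5,6} D(W)={1,2,3,4,5,6} D(Y)={3,5,6}: V {1,2,3,4,5,6}->{1,2,3,4,5}; W {1,2,3,4,5,6}->{1,2,3,4,5}
Constraint 2 (V + Y = W) on D(V)={1,2,3,4,5} D(Y)={3,5,6} D(W)={1,2,3,4,5}: V {1,2,3,4,5}->{1,2}; Y {3,5,6}->{3}; W {1,2,3,4,5}->{4,5}
Constraint 3 (V + Y = W) on D(V)={1,2} D(Y)={3} D(W)={4,5}: no change
So after all 3 constraints: D(Y) = {3}

Answer: {3}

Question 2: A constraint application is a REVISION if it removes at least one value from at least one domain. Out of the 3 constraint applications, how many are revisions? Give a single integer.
Answer: 2

Derivation:
Constraint 1 (V + W = Y) on D(V)={1,2,3,4,5,6} D(W)={1,2,3,4,5,6} D(Y)={3,5,6}: V {1,2,3,4,5,6}->{1,2,3,4,5}; W {1,2,3,4,5,6}->{1,2,3,4,5} => REVISION
Constraint 2 (V + Y = W) on D(V)={1,2,3,4,5} D(Y)={3,5,6} D(W)={1,2,3,4,5}: V {1,2,3,4,5}->{1,2}; Y {3,5,6}->{3}; W {1,2,3,4,5}->{4,5} => REVISION
Constraint 3 (V + Y = W) on D(V)={1,2} D(Y)={3} D(W)={4,5}: no change => not a revision
Total revisions = 2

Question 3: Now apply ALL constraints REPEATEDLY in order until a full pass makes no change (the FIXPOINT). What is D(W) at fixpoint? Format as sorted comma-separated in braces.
pass 0 (initial): D(W)={1,2,3,4,5,6}
pass 1: V {1,2,3,4,5,6}->{1,2}; W {1,2,3,4,5,6}->{4,5}; Y {3,5,6}->{3}
pass 2: V {1,2}->{}; W {4,5}->{}; Y {3}->{}
pass 3: no change
Fixpoint after 3 passes: D(W) = {}

Answer: {}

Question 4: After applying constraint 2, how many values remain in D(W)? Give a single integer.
Constraint 1 (V + W = Y) on D(V)={1,2,3,4,5,6} D(W)={1,2,3,4,5,6} D(Y)={3,5,6}: V {1,2,3,4,5,6}->{1,2,3,4,5}; W {1,2,3,4,5,6}->{1,2,3,4,5}
Constraint 2 (V + Y = W) on D(V)={1,2,3,4,5} D(Y)={3,5,6} D(W)={1,2,3,4,5}: V {1,2,3,4,5}->{1,2}; Y {3,5,6}->{3}; W {1,2,3,4,5}->{4,5}
So after constraint 2: D(W)={4,5}, size = 2

Answer: 2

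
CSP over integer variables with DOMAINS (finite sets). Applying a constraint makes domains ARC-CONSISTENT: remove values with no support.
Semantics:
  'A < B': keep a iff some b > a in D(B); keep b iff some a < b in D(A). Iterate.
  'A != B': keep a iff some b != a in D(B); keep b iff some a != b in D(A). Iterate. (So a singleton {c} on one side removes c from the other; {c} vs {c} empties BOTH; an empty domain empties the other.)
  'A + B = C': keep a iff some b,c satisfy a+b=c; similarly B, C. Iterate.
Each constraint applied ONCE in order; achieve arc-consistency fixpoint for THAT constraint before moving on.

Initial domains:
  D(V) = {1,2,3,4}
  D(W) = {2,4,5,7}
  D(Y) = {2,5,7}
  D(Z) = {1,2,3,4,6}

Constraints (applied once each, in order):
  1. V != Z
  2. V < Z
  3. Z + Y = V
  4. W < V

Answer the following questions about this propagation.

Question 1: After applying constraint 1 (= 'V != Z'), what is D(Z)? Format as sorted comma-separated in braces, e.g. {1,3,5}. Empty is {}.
Answer: {1,2,3,4,6}

Derivation:
Constraint 1 (V != Z) on D(V)={1,2,3,4} D(Z)={1,2,3,4,6}: no change
So after constraint 1: D(Z) = {1,2,3,4,6}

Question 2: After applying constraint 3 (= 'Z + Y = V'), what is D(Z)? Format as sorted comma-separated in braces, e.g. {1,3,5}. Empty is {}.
Answer: {2}

Derivation:
Constraint 1 (V != Z) on D(V)={1,2,3,4} D(Z)={1,2,3,4,6}: no change
Constraint 2 (V < Z) on D(V)={1,2,3,4} D(Z)={1,2,3,4,6}: Z {1,2,3,4,6}->{2,3,4,6}
Constraint 3 (Z + Y = V) on D(Z)={2,3,4,6} D(Y)={2,5,7} D(V)={1,2,3,4}: Z {2,3,4,6}->{2}; Y {2,5,7}->{2}; V {1,2,3,4}->{4}
So after constraint 3: D(Z) = {2}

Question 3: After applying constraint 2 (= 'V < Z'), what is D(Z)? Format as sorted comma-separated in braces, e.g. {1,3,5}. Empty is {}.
Answer: {2,3,4,6}

Derivation:
Constraint 1 (V != Z) on D(V)={1,2,3,4} D(Z)={1,2,3,4,6}: no change
Constraint 2 (V < Z) on D(V)={1,2,3,4} D(Z)={1,2,3,4,6}: Z {1,2,3,4,6}->{2,3,4,6}
So after constraint 2: D(Z) = {2,3,4,6}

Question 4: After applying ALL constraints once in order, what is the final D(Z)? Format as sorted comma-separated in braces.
Constraint 1 (V != Z) on D(V)={1,2,3,4} D(Z)={1,2,3,4,6}: no change
Constraint 2 (V < Z) on D(V)={1,2,3,4} D(Z)={1,2,3,4,6}: Z {1,2,3,4,6}->{2,3,4,6}
Constraint 3 (Z + Y = V) on D(Z)={2,3,4,6} D(Y)={2,5,7} D(V)={1,2,3,4}: Z {2,3,4,6}->{2}; Y {2,5,7}->{2}; V {1,2,3,4}->{4}
Constraint 4 (W < V) on D(W)={2,4,5,7} D(V)={4}: W {2,4,5,7}->{2}
So after all 4 constraints: D(Z) = {2}

Answer: {2}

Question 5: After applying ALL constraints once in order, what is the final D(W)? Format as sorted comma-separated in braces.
Answer: {2}

Derivation:
Constraint 1 (V != Z) on D(V)={1,2,3,4} D(Z)={1,2,3,4,6}: no change
Constraint 2 (V < Z) on D(V)={1,2,3,4} D(Z)={1,2,3,4,6}: Z {1,2,3,4,6}->{2,3,4,6}
Constraint 3 (Z + Y = V) on D(Z)={2,3,4,6} D(Y)={2,5,7} D(V)={1,2,3,4}: Z {2,3,4,6}->{2}; Y {2,5,7}->{2}; V {1,2,3,4}->{4}
Constraint 4 (W < V) on D(W)={2,4,5,7} D(V)={4}: W {2,4,5,7}->{2}
So after all 4 constraints: D(W) = {2}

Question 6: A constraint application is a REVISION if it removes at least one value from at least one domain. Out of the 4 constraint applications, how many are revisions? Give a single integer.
Answer: 3

Derivation:
Constraint 1 (V != Z) on D(V)={1,2,3,4} D(Z)={1,2,3,4,6}: no change => not a revision
Constraint 2 (V < Z) on D(V)={1,2,3,4} D(Z)={1,2,3,4,6}: Z {1,2,3,4,6}->{2,3,4,6} => REVISION
Constraint 3 (Z + Y = V) on D(Z)={2,3,4,6} D(Y)={2,5,7} D(V)={1,2,3,4}: Z {2,3,4,6}->{2}; Y {2,5,7}->{2}; V {1,2,3,4}->{4} => REVISION
Constraint 4 (W < V) on D(W)={2,4,5,7} D(V)={4}: W {2,4,5,7}->{2} => REVISION
Total revisions = 3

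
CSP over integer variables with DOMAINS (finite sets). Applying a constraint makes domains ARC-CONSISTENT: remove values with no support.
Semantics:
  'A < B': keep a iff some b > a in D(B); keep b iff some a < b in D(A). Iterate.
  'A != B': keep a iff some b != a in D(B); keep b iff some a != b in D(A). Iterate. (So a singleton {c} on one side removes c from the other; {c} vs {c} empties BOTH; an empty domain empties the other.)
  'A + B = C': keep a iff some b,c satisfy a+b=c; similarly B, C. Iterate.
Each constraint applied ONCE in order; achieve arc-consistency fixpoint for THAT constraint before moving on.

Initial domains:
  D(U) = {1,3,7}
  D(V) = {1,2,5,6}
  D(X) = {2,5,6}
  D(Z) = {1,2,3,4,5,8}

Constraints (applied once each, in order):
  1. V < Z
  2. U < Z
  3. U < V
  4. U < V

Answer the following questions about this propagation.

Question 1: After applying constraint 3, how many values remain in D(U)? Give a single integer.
Answer: 2

Derivation:
Constraint 1 (V < Z) on D(V)={1,2,5,6} D(Z)={1,2,3,4,5,8}: Z {1,2,3,4,5,8}->{2,3,4,5,8}
Constraint 2 (U < Z) on D(U)={1,3,7} D(Z)={2,3,4,5,8}: no change
Constraint 3 (U < V) on D(U)={1,3,7} D(V)={1,2,5,6}: U {1,3,7}->{1,3}; V {1,2,5,6}->{2,5,6}
So after constraint 3: D(U)={1,3}, size = 2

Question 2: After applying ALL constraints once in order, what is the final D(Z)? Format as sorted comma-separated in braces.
Answer: {2,3,4,5,8}

Derivation:
Constraint 1 (V < Z) on D(V)={1,2,5,6} D(Z)={1,2,3,4,5,8}: Z {1,2,3,4,5,8}->{2,3,4,5,8}
Constraint 2 (U < Z) on D(U)={1,3,7} D(Z)={2,3,4,5,8}: no change
Constraint 3 (U < V) on D(U)={1,3,7} D(V)={1,2,5,6}: U {1,3,7}->{1,3}; V {1,2,5,6}->{2,5,6}
Constraint 4 (U < V) on D(U)={1,3} D(V)={2,5,6}: no change
So after all 4 constraints: D(Z) = {2,3,4,5,8}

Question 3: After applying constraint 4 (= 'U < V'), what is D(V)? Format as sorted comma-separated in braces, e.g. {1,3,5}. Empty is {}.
Answer: {2,5,6}

Derivation:
Constraint 1 (V < Z) on D(V)={1,2,5,6} D(Z)={1,2,3,4,5,8}: Z {1,2,3,4,5,8}->{2,3,4,5,8}
Constraint 2 (U < Z) on D(U)={1,3,7} D(Z)={2,3,4,5,8}: no change
Constraint 3 (U < V) on D(U)={1,3,7} D(V)={1,2,5,6}: U {1,3,7}->{1,3}; V {1,2,5,6}->{2,5,6}
Constraint 4 (U < V) on D(U)={1,3} D(V)={2,5,6}: no change
So after constraint 4: D(V) = {2,5,6}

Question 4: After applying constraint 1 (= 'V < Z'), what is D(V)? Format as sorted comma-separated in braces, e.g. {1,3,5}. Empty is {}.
Constraint 1 (V < Z) on D(V)={1,2,5,6} D(Z)={1,2,3,4,5,8}: Z {1,2,3,4,5,8}->{2,3,4,5,8}
So after constraint 1: D(V) = {1,2,5,6}

Answer: {1,2,5,6}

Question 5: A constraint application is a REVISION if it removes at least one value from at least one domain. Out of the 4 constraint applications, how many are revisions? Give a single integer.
Constraint 1 (V < Z) on D(V)={1,2,5,6} D(Z)={1,2,3,4,5,8}: Z {1,2,3,4,5,8}->{2,3,4,5,8} => REVISION
Constraint 2 (U < Z) on D(U)={1,3,7} D(Z)={2,3,4,5,8}: no change => not a revision
Constraint 3 (U < V) on D(U)={1,3,7} D(V)={1,2,5,6}: U {1,3,7}->{1,3}; V {1,2,5,6}->{2,5,6} => REVISION
Constraint 4 (U < V) on D(U)={1,3} D(V)={2,5,6}: no change => not a revision
Total revisions = 2

Answer: 2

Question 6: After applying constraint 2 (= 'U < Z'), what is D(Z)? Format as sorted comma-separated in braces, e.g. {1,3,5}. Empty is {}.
Answer: {2,3,4,5,8}

Derivation:
Constraint 1 (V < Z) on D(V)={1,2,5,6} D(Z)={1,2,3,4,5,8}: Z {1,2,3,4,5,8}->{2,3,4,5,8}
Constraint 2 (U < Z) on D(U)={1,3,7} D(Z)={2,3,4,5,8}: no change
So after constraint 2: D(Z) = {2,3,4,5,8}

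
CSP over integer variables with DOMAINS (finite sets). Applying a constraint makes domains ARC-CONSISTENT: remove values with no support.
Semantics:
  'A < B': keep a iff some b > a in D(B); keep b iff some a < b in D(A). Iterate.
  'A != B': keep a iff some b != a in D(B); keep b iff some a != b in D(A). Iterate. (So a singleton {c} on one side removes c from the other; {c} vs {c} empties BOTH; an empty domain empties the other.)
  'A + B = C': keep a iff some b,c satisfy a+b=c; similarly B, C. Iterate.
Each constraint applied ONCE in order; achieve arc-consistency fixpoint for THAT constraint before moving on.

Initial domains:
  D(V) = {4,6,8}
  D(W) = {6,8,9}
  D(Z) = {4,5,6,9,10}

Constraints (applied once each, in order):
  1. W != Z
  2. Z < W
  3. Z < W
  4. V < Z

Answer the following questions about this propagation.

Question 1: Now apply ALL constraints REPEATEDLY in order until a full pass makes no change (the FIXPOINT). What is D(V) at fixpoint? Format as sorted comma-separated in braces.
pass 0 (initial): D(V)={4,6,8}
pass 1: V {4,6,8}->{4}; Z {4,5,6,9,10}->{5,6}
pass 2: no change
Fixpoint after 2 passes: D(V) = {4}

Answer: {4}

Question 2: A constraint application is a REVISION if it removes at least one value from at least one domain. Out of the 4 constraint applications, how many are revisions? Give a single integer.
Constraint 1 (W != Z) on D(W)={6,8,9} D(Z)={4,5,6,9,10}: no change => not a revision
Constraint 2 (Z < W) on D(Z)={4,5,6,9,10} D(W)={6,8,9}: Z {4,5,6,9,10}->{4,5,6} => REVISION
Constraint 3 (Z < W) on D(Z)={4,5,6} D(W)={6,8,9}: no change => not a revision
Constraint 4 (V < Z) on D(V)={4,6,8} D(Z)={4,5,6}: V {4,6,8}->{4}; Z {4,5,6}->{5,6} => REVISION
Total revisions = 2

Answer: 2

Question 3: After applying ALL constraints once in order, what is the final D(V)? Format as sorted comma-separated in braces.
Answer: {4}

Derivation:
Constraint 1 (W != Z) on D(W)={6,8,9} D(Z)={4,5,6,9,10}: no change
Constraint 2 (Z < W) on D(Z)={4,5,6,9,10} D(W)={6,8,9}: Z {4,5,6,9,10}->{4,5,6}
Constraint 3 (Z < W) on D(Z)={4,5,6} D(W)={6,8,9}: no change
Constraint 4 (V < Z) on D(V)={4,6,8} D(Z)={4,5,6}: V {4,6,8}->{4}; Z {4,5,6}->{5,6}
So after all 4 constraints: D(V) = {4}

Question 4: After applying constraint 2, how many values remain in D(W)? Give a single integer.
Answer: 3

Derivation:
Constraint 1 (W != Z) on D(W)={6,8,9} D(Z)={4,5,6,9,10}: no change
Constraint 2 (Z < W) on D(Z)={4,5,6,9,10} D(W)={6,8,9}: Z {4,5,6,9,10}->{4,5,6}
So after constraint 2: D(W)={6,8,9}, size = 3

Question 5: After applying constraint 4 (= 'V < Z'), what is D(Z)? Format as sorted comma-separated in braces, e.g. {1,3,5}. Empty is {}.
Constraint 1 (W != Z) on D(W)={6,8,9} D(Z)={4,5,6,9,10}: no change
Constraint 2 (Z < W) on D(Z)={4,5,6,9,10} D(W)={6,8,9}: Z {4,5,6,9,10}->{4,5,6}
Constraint 3 (Z < W) on D(Z)={4,5,6} D(W)={6,8,9}: no change
Constraint 4 (V < Z) on D(V)={4,6,8} D(Z)={4,5,6}: V {4,6,8}->{4}; Z {4,5,6}->{5,6}
So after constraint 4: D(Z) = {5,6}

Answer: {5,6}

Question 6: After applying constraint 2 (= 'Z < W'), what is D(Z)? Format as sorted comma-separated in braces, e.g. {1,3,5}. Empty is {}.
Constraint 1 (W != Z) on D(W)={6,8,9} D(Z)={4,5,6,9,10}: no change
Constraint 2 (Z < W) on D(Z)={4,5,6,9,10} D(W)={6,8,9}: Z {4,5,6,9,10}->{4,5,6}
So after constraint 2: D(Z) = {4,5,6}

Answer: {4,5,6}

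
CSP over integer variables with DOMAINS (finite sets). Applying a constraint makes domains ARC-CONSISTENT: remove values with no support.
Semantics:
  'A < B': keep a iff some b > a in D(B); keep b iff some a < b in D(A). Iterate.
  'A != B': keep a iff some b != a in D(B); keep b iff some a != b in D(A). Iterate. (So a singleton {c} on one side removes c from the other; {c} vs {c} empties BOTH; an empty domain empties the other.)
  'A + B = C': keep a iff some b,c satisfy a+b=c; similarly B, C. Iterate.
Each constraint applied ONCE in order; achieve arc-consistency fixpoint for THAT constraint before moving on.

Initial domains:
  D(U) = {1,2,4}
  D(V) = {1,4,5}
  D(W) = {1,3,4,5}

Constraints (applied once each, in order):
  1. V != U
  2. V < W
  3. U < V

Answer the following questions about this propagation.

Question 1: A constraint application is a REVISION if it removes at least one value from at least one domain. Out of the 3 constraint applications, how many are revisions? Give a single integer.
Answer: 2

Derivation:
Constraint 1 (V != U) on D(V)={1,4,5} D(U)={1,2,4}: no change => not a revision
Constraint 2 (V < W) on D(V)={1,4,5} D(W)={1,3,4,5}: V {1,4,5}->{1,4}; W {1,3,4,5}->{3,4,5} => REVISION
Constraint 3 (U < V) on D(U)={1,2,4} D(V)={1,4}: U {1,2,4}->{1,2}; V {1,4}->{4} => REVISION
Total revisions = 2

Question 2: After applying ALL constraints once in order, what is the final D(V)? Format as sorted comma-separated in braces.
Constraint 1 (V != U) on D(V)={1,4,5} D(U)={1,2,4}: no change
Constraint 2 (V < W) on D(V)={1,4,5} D(W)={1,3,4,5}: V {1,4,5}->{1,4}; W {1,3,4,5}->{3,4,5}
Constraint 3 (U < V) on D(U)={1,2,4} D(V)={1,4}: U {1,2,4}->{1,2}; V {1,4}->{4}
So after all 3 constraints: D(V) = {4}

Answer: {4}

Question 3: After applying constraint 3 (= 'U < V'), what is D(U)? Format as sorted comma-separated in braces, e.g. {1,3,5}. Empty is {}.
Constraint 1 (V != U) on D(V)={1,4,5} D(U)={1,2,4}: no change
Constraint 2 (V < W) on D(V)={1,4,5} D(W)={1,3,4,5}: V {1,4,5}->{1,4}; W {1,3,4,5}->{3,4,5}
Constraint 3 (U < V) on D(U)={1,2,4} D(V)={1,4}: U {1,2,4}->{1,2}; V {1,4}->{4}
So after constraint 3: D(U) = {1,2}

Answer: {1,2}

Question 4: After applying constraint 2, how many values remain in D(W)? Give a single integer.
Answer: 3

Derivation:
Constraint 1 (V != U) on D(V)={1,4,5} D(U)={1,2,4}: no change
Constraint 2 (V < W) on D(V)={1,4,5} D(W)={1,3,4,5}: V {1,4,5}->{1,4}; W {1,3,4,5}->{3,4,5}
So after constraint 2: D(W)={3,4,5}, size = 3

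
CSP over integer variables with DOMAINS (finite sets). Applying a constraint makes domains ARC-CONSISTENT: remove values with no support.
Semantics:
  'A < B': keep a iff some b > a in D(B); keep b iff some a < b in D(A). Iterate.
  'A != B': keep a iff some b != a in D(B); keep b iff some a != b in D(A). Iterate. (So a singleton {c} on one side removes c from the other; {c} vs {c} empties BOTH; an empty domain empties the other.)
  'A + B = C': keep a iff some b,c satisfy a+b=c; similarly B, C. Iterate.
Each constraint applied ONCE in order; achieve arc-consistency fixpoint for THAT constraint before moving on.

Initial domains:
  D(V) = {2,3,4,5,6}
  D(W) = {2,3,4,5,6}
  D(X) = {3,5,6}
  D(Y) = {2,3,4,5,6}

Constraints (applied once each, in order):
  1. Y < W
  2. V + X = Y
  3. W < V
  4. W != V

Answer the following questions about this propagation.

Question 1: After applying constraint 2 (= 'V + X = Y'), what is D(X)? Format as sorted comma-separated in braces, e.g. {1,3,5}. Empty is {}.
Answer: {3}

Derivation:
Constraint 1 (Y < W) on D(Y)={2,3,4,5,6} D(W)={2,3,4,5,6}: Y {2,3,4,5,6}->{2,3,4,5}; W {2,3,4,5,6}->{3,4,5,6}
Constraint 2 (V + X = Y) on D(V)={2,3,4,5,6} D(X)={3,5,6} D(Y)={2,3,4,5}: V {2,3,4,5,6}->{2}; X {3,5,6}->{3}; Y {2,3,4,5}->{5}
So after constraint 2: D(X) = {3}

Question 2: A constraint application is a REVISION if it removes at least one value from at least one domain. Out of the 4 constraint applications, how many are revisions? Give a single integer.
Constraint 1 (Y < W) on D(Y)={2,3,4,5,6} D(W)={2,3,4,5,6}: Y {2,3,4,5,6}->{2,3,4,5}; W {2,3,4,5,6}->{3,4,5,6} => REVISION
Constraint 2 (V + X = Y) on D(V)={2,3,4,5,6} D(X)={3,5,6} D(Y)={2,3,4,5}: V {2,3,4,5,6}->{2}; X {3,5,6}->{3}; Y {2,3,4,5}->{5} => REVISION
Constraint 3 (W < V) on D(W)={3,4,5,6} D(V)={2}: W {3,4,5,6}->{}; V {2}->{} => REVISION
Constraint 4 (W != V) on D(W)={} D(V)={}: no change => not a revision
Total revisions = 3

Answer: 3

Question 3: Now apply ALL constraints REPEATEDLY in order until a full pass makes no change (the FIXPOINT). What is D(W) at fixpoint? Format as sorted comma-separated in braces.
Answer: {}

Derivation:
pass 0 (initial): D(W)={2,3,4,5,6}
pass 1: V {2,3,4,5,6}->{}; W {2,3,4,5,6}->{}; X {3,5,6}->{3}; Y {2,3,4,5,6}->{5}
pass 2: X {3}->{}; Y {5}->{}
pass 3: no change
Fixpoint after 3 passes: D(W) = {}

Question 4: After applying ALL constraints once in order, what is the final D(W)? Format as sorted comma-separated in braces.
Answer: {}

Derivation:
Constraint 1 (Y < W) on D(Y)={2,3,4,5,6} D(W)={2,3,4,5,6}: Y {2,3,4,5,6}->{2,3,4,5}; W {2,3,4,5,6}->{3,4,5,6}
Constraint 2 (V + X = Y) on D(V)={2,3,4,5,6} D(X)={3,5,6} D(Y)={2,3,4,5}: V {2,3,4,5,6}->{2}; X {3,5,6}->{3}; Y {2,3,4,5}->{5}
Constraint 3 (W < V) on D(W)={3,4,5,6} D(V)={2}: W {3,4,5,6}->{}; V {2}->{}
Constraint 4 (W != V) on D(W)={} D(V)={}: no change
So after all 4 constraints: D(W) = {}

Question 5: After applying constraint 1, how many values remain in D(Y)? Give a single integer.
Answer: 4

Derivation:
Constraint 1 (Y < W) on D(Y)={2,3,4,5,6} D(W)={2,3,4,5,6}: Y {2,3,4,5,6}->{2,3,4,5}; W {2,3,4,5,6}->{3,4,5,6}
So after constraint 1: D(Y)={2,3,4,5}, size = 4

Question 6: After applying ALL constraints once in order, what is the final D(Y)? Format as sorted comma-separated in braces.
Constraint 1 (Y < W) on D(Y)={2,3,4,5,6} D(W)={2,3,4,5,6}: Y {2,3,4,5,6}->{2,3,4,5}; W {2,3,4,5,6}->{3,4,5,6}
Constraint 2 (V + X = Y) on D(V)={2,3,4,5,6} D(X)={3,5,6} D(Y)={2,3,4,5}: V {2,3,4,5,6}->{2}; X {3,5,6}->{3}; Y {2,3,4,5}->{5}
Constraint 3 (W < V) on D(W)={3,4,5,6} D(V)={2}: W {3,4,5,6}->{}; V {2}->{}
Constraint 4 (W != V) on D(W)={} D(V)={}: no change
So after all 4 constraints: D(Y) = {5}

Answer: {5}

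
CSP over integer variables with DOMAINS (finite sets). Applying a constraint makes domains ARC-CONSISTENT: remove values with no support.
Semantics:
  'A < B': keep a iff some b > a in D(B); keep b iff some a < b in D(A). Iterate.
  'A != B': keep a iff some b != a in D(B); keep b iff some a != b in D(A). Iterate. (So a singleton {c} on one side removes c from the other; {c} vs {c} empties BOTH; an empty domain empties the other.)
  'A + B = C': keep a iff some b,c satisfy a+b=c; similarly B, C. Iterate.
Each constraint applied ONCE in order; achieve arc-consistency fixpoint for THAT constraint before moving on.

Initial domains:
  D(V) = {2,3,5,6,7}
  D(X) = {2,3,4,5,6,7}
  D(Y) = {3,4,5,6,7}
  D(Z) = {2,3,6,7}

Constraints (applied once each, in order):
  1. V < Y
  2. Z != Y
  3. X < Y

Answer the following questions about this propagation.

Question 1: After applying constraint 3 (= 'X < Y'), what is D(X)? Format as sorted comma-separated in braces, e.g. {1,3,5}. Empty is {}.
Answer: {2,3,4,5,6}

Derivation:
Constraint 1 (V < Y) on D(V)={2,3,5,6,7} D(Y)={3,4,5,6,7}: V {2,3,5,6,7}->{2,3,5,6}
Constraint 2 (Z != Y) on D(Z)={2,3,6,7} D(Y)={3,4,5,6,7}: no change
Constraint 3 (X < Y) on D(X)={2,3,4,5,6,7} D(Y)={3,4,5,6,7}: X {2,3,4,5,6,7}->{2,3,4,5,6}
So after constraint 3: D(X) = {2,3,4,5,6}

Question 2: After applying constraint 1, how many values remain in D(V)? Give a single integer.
Constraint 1 (V < Y) on D(V)={2,3,5,6,7} D(Y)={3,4,5,6,7}: V {2,3,5,6,7}->{2,3,5,6}
So after constraint 1: D(V)={2,3,5,6}, size = 4

Answer: 4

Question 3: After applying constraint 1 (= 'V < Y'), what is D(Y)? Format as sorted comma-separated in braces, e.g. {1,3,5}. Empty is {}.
Constraint 1 (V < Y) on D(V)={2,3,5,6,7} D(Y)={3,4,5,6,7}: V {2,3,5,6,7}->{2,3,5,6}
So after constraint 1: D(Y) = {3,4,5,6,7}

Answer: {3,4,5,6,7}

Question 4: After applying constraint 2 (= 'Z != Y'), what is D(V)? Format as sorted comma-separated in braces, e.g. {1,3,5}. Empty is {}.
Answer: {2,3,5,6}

Derivation:
Constraint 1 (V < Y) on D(V)={2,3,5,6,7} D(Y)={3,4,5,6,7}: V {2,3,5,6,7}->{2,3,5,6}
Constraint 2 (Z != Y) on D(Z)={2,3,6,7} D(Y)={3,4,5,6,7}: no change
So after constraint 2: D(V) = {2,3,5,6}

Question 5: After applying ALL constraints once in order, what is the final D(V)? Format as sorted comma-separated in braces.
Constraint 1 (V < Y) on D(V)={2,3,5,6,7} D(Y)={3,4,5,6,7}: V {2,3,5,6,7}->{2,3,5,6}
Constraint 2 (Z != Y) on D(Z)={2,3,6,7} D(Y)={3,4,5,6,7}: no change
Constraint 3 (X < Y) on D(X)={2,3,4,5,6,7} D(Y)={3,4,5,6,7}: X {2,3,4,5,6,7}->{2,3,4,5,6}
So after all 3 constraints: D(V) = {2,3,5,6}

Answer: {2,3,5,6}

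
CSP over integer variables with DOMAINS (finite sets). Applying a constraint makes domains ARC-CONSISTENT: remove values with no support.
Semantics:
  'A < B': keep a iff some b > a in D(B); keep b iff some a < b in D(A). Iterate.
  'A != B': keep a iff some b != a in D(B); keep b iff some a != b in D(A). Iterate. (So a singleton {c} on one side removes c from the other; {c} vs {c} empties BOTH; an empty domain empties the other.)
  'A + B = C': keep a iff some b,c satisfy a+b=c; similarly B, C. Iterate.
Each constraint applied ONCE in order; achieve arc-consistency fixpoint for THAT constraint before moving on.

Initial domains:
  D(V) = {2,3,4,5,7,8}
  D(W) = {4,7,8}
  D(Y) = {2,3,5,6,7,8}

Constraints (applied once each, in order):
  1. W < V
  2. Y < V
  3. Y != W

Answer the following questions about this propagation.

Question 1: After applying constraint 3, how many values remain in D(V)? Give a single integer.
Answer: 3

Derivation:
Constraint 1 (W < V) on D(W)={4,7,8} D(V)={2,3,4,5,7,8}: W {4,7,8}->{4,7}; V {2,3,4,5,7,8}->{5,7,8}
Constraint 2 (Y < V) on D(Y)={2,3,5,6,7,8} D(V)={5,7,8}: Y {2,3,5,6,7,8}->{2,3,5,6,7}
Constraint 3 (Y != W) on D(Y)={2,3,5,6,7} D(W)={4,7}: no change
So after constraint 3: D(V)={5,7,8}, size = 3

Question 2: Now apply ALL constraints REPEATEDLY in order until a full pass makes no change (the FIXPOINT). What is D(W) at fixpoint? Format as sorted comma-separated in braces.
Answer: {4,7}

Derivation:
pass 0 (initial): D(W)={4,7,8}
pass 1: V {2,3,4,5,7,8}->{5,7,8}; W {4,7,8}->{4,7}; Y {2,3,5,6,7,8}->{2,3,5,6,7}
pass 2: no change
Fixpoint after 2 passes: D(W) = {4,7}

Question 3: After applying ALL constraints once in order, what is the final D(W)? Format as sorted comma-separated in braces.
Answer: {4,7}

Derivation:
Constraint 1 (W < V) on D(W)={4,7,8} D(V)={2,3,4,5,7,8}: W {4,7,8}->{4,7}; V {2,3,4,5,7,8}->{5,7,8}
Constraint 2 (Y < V) on D(Y)={2,3,5,6,7,8} D(V)={5,7,8}: Y {2,3,5,6,7,8}->{2,3,5,6,7}
Constraint 3 (Y != W) on D(Y)={2,3,5,6,7} D(W)={4,7}: no change
So after all 3 constraints: D(W) = {4,7}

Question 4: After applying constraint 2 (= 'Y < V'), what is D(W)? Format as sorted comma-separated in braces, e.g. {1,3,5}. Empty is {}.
Answer: {4,7}

Derivation:
Constraint 1 (W < V) on D(W)={4,7,8} D(V)={2,3,4,5,7,8}: W {4,7,8}->{4,7}; V {2,3,4,5,7,8}->{5,7,8}
Constraint 2 (Y < V) on D(Y)={2,3,5,6,7,8} D(V)={5,7,8}: Y {2,3,5,6,7,8}->{2,3,5,6,7}
So after constraint 2: D(W) = {4,7}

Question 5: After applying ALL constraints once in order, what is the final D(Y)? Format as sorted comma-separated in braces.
Answer: {2,3,5,6,7}

Derivation:
Constraint 1 (W < V) on D(W)={4,7,8} D(V)={2,3,4,5,7,8}: W {4,7,8}->{4,7}; V {2,3,4,5,7,8}->{5,7,8}
Constraint 2 (Y < V) on D(Y)={2,3,5,6,7,8} D(V)={5,7,8}: Y {2,3,5,6,7,8}->{2,3,5,6,7}
Constraint 3 (Y != W) on D(Y)={2,3,5,6,7} D(W)={4,7}: no change
So after all 3 constraints: D(Y) = {2,3,5,6,7}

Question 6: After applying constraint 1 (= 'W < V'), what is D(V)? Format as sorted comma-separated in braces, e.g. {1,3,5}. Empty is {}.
Answer: {5,7,8}

Derivation:
Constraint 1 (W < V) on D(W)={4,7,8} D(V)={2,3,4,5,7,8}: W {4,7,8}->{4,7}; V {2,3,4,5,7,8}->{5,7,8}
So after constraint 1: D(V) = {5,7,8}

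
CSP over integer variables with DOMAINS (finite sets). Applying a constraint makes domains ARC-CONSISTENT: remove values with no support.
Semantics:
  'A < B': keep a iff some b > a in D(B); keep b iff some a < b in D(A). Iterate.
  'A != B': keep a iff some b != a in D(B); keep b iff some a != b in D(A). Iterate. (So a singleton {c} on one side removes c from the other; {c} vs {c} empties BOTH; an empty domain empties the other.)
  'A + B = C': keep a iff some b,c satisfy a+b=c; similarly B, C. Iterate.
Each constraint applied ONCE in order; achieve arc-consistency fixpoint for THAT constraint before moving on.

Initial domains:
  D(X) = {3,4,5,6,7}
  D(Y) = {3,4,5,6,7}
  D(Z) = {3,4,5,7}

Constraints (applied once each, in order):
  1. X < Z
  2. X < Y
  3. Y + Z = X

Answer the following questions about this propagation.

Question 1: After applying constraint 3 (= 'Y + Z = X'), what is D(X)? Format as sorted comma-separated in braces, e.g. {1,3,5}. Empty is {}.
Constraint 1 (X < Z) on D(X)={3,4,5,6,7} D(Z)={3,4,5,7}: X {3,4,5,6,7}->{3,4,5,6}; Z {3,4,5,7}->{4,5,7}
Constraint 2 (X < Y) on D(X)={3,4,5,6} D(Y)={3,4,5,6,7}: Y {3,4,5,6,7}->{4,5,6,7}
Constraint 3 (Y + Z = X) on D(Y)={4,5,6,7} D(Z)={4,5,7} D(X)={3,4,5,6}: Y {4,5,6,7}->{}; Z {4,5,7}->{}; X {3,4,5,6}->{}
So after constraint 3: D(X) = {}

Answer: {}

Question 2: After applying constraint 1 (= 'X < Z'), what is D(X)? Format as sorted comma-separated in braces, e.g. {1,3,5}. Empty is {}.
Constraint 1 (X < Z) on D(X)={3,4,5,6,7} D(Z)={3,4,5,7}: X {3,4,5,6,7}->{3,4,5,6}; Z {3,4,5,7}->{4,5,7}
So after constraint 1: D(X) = {3,4,5,6}

Answer: {3,4,5,6}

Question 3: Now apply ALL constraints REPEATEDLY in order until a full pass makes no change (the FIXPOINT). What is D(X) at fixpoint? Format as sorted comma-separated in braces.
Answer: {}

Derivation:
pass 0 (initial): D(X)={3,4,5,6,7}
pass 1: X {3,4,5,6,7}->{}; Y {3,4,5,6,7}->{}; Z {3,4,5,7}->{}
pass 2: no change
Fixpoint after 2 passes: D(X) = {}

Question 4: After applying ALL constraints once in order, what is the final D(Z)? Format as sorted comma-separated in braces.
Constraint 1 (X < Z) on D(X)={3,4,5,6,7} D(Z)={3,4,5,7}: X {3,4,5,6,7}->{3,4,5,6}; Z {3,4,5,7}->{4,5,7}
Constraint 2 (X < Y) on D(X)={3,4,5,6} D(Y)={3,4,5,6,7}: Y {3,4,5,6,7}->{4,5,6,7}
Constraint 3 (Y + Z = X) on D(Y)={4,5,6,7} D(Z)={4,5,7} D(X)={3,4,5,6}: Y {4,5,6,7}->{}; Z {4,5,7}->{}; X {3,4,5,6}->{}
So after all 3 constraints: D(Z) = {}

Answer: {}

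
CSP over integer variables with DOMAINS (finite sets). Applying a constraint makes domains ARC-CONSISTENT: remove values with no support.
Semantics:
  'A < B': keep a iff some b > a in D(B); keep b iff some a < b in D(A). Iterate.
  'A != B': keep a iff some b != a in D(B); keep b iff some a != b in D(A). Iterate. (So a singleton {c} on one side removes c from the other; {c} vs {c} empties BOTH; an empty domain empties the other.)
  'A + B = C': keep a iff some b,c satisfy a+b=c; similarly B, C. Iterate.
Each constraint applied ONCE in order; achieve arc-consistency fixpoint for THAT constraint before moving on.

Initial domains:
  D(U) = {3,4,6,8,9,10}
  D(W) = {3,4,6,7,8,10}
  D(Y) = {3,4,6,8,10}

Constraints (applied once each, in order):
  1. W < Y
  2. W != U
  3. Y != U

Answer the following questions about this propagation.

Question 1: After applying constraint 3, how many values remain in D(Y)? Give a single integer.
Answer: 4

Derivation:
Constraint 1 (W < Y) on D(W)={3,4,6,7,8,10} D(Y)={3,4,6,8,10}: W {3,4,6,7,8,10}->{3,4,6,7,8}; Y {3,4,6,8,10}->{4,6,8,10}
Constraint 2 (W != U) on D(W)={3,4,6,7,8} D(U)={3,4,6,8,9,10}: no change
Constraint 3 (Y != U) on D(Y)={4,6,8,10} D(U)={3,4,6,8,9,10}: no change
So after constraint 3: D(Y)={4,6,8,10}, size = 4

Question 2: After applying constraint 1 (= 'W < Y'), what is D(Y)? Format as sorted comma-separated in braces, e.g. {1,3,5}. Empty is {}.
Answer: {4,6,8,10}

Derivation:
Constraint 1 (W < Y) on D(W)={3,4,6,7,8,10} D(Y)={3,4,6,8,10}: W {3,4,6,7,8,10}->{3,4,6,7,8}; Y {3,4,6,8,10}->{4,6,8,10}
So after constraint 1: D(Y) = {4,6,8,10}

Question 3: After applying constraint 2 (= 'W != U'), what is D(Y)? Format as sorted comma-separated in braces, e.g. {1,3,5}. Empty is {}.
Constraint 1 (W < Y) on D(W)={3,4,6,7,8,10} D(Y)={3,4,6,8,10}: W {3,4,6,7,8,10}->{3,4,6,7,8}; Y {3,4,6,8,10}->{4,6,8,10}
Constraint 2 (W != U) on D(W)={3,4,6,7,8} D(U)={3,4,6,8,9,10}: no change
So after constraint 2: D(Y) = {4,6,8,10}

Answer: {4,6,8,10}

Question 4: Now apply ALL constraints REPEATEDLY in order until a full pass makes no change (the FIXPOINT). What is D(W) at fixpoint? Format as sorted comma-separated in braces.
Answer: {3,4,6,7,8}

Derivation:
pass 0 (initial): D(W)={3,4,6,7,8,10}
pass 1: W {3,4,6,7,8,10}->{3,4,6,7,8}; Y {3,4,6,8,10}->{4,6,8,10}
pass 2: no change
Fixpoint after 2 passes: D(W) = {3,4,6,7,8}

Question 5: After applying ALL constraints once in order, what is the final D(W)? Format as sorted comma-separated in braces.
Constraint 1 (W < Y) on D(W)={3,4,6,7,8,10} D(Y)={3,4,6,8,10}: W {3,4,6,7,8,10}->{3,4,6,7,8}; Y {3,4,6,8,10}->{4,6,8,10}
Constraint 2 (W != U) on D(W)={3,4,6,7,8} D(U)={3,4,6,8,9,10}: no change
Constraint 3 (Y != U) on D(Y)={4,6,8,10} D(U)={3,4,6,8,9,10}: no change
So after all 3 constraints: D(W) = {3,4,6,7,8}

Answer: {3,4,6,7,8}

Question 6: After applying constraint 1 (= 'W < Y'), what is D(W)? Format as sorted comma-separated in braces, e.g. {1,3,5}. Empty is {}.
Constraint 1 (W < Y) on D(W)={3,4,6,7,8,10} D(Y)={3,4,6,8,10}: W {3,4,6,7,8,10}->{3,4,6,7,8}; Y {3,4,6,8,10}->{4,6,8,10}
So after constraint 1: D(W) = {3,4,6,7,8}

Answer: {3,4,6,7,8}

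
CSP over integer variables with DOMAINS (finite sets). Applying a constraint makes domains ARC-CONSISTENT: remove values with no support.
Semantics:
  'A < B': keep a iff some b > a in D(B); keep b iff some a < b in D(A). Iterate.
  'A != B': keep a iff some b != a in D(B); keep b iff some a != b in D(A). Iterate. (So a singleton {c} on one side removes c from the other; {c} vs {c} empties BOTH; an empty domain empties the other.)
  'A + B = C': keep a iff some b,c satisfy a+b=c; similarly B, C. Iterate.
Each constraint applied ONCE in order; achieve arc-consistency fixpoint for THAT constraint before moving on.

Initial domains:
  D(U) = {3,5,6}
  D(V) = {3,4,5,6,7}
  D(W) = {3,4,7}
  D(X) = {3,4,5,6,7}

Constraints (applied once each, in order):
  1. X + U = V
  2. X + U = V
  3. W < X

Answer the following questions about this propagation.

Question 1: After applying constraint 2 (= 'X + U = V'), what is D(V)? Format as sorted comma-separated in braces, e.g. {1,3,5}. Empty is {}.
Constraint 1 (X + U = V) on D(X)={3,4,5,6,7} D(U)={3,5,6} D(V)={3,4,5,6,7}: X {3,4,5,6,7}->{3,4}; U {3,5,6}->{3}; V {3,4,5,6,7}->{6,7}
Constraint 2 (X + U = V) on D(X)={3,4} D(U)={3} D(V)={6,7}: no change
So after constraint 2: D(V) = {6,7}

Answer: {6,7}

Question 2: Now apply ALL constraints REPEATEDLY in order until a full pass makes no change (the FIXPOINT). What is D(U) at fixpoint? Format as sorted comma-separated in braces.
Answer: {3}

Derivation:
pass 0 (initial): D(U)={3,5,6}
pass 1: U {3,5,6}->{3}; V {3,4,5,6,7}->{6,7}; W {3,4,7}->{3}; X {3,4,5,6,7}->{4}
pass 2: V {6,7}->{7}
pass 3: no change
Fixpoint after 3 passes: D(U) = {3}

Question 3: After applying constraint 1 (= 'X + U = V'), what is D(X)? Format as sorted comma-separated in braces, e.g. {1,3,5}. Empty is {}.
Constraint 1 (X + U = V) on D(X)={3,4,5,6,7} D(U)={3,5,6} D(V)={3,4,5,6,7}: X {3,4,5,6,7}->{3,4}; U {3,5,6}->{3}; V {3,4,5,6,7}->{6,7}
So after constraint 1: D(X) = {3,4}

Answer: {3,4}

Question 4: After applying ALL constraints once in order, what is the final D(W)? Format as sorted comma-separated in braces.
Answer: {3}

Derivation:
Constraint 1 (X + U = V) on D(X)={3,4,5,6,7} D(U)={3,5,6} D(V)={3,4,5,6,7}: X {3,4,5,6,7}->{3,4}; U {3,5,6}->{3}; V {3,4,5,6,7}->{6,7}
Constraint 2 (X + U = V) on D(X)={3,4} D(U)={3} D(V)={6,7}: no change
Constraint 3 (W < X) on D(W)={3,4,7} D(X)={3,4}: W {3,4,7}->{3}; X {3,4}->{4}
So after all 3 constraints: D(W) = {3}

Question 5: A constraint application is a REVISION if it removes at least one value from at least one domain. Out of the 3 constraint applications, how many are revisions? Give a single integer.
Answer: 2

Derivation:
Constraint 1 (X + U = V) on D(X)={3,4,5,6,7} D(U)={3,5,6} D(V)={3,4,5,6,7}: X {3,4,5,6,7}->{3,4}; U {3,5,6}->{3}; V {3,4,5,6,7}->{6,7} => REVISION
Constraint 2 (X + U = V) on D(X)={3,4} D(U)={3} D(V)={6,7}: no change => not a revision
Constraint 3 (W < X) on D(W)={3,4,7} D(X)={3,4}: W {3,4,7}->{3}; X {3,4}->{4} => REVISION
Total revisions = 2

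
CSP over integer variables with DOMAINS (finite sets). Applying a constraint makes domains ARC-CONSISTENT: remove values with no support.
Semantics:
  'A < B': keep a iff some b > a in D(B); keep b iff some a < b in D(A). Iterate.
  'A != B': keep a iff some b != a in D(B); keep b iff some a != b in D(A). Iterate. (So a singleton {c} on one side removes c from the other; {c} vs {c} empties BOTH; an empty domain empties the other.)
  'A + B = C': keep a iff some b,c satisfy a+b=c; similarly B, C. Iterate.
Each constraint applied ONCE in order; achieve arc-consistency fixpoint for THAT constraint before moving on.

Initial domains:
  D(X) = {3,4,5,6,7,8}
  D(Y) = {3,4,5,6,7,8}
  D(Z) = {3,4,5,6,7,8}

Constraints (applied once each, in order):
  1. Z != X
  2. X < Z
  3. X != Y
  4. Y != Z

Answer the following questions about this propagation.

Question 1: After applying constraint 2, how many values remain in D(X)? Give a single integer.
Constraint 1 (Z != X) on D(Z)={3,4,5,6,7,8} D(X)={3,4,5,6,7,8}: no change
Constraint 2 (X < Z) on D(X)={3,4,5,6,7,8} D(Z)={3,4,5,6,7,8}: X {3,4,5,6,7,8}->{3,4,5,6,7}; Z {3,4,5,6,7,8}->{4,5,6,7,8}
So after constraint 2: D(X)={3,4,5,6,7}, size = 5

Answer: 5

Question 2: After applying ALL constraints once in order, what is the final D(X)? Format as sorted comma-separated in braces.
Answer: {3,4,5,6,7}

Derivation:
Constraint 1 (Z != X) on D(Z)={3,4,5,6,7,8} D(X)={3,4,5,6,7,8}: no change
Constraint 2 (X < Z) on D(X)={3,4,5,6,7,8} D(Z)={3,4,5,6,7,8}: X {3,4,5,6,7,8}->{3,4,5,6,7}; Z {3,4,5,6,7,8}->{4,5,6,7,8}
Constraint 3 (X != Y) on D(X)={3,4,5,6,7} D(Y)={3,4,5,6,7,8}: no change
Constraint 4 (Y != Z) on D(Y)={3,4,5,6,7,8} D(Z)={4,5,6,7,8}: no change
So after all 4 constraints: D(X) = {3,4,5,6,7}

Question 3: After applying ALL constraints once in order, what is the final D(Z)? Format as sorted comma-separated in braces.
Constraint 1 (Z != X) on D(Z)={3,4,5,6,7,8} D(X)={3,4,5,6,7,8}: no change
Constraint 2 (X < Z) on D(X)={3,4,5,6,7,8} D(Z)={3,4,5,6,7,8}: X {3,4,5,6,7,8}->{3,4,5,6,7}; Z {3,4,5,6,7,8}->{4,5,6,7,8}
Constraint 3 (X != Y) on D(X)={3,4,5,6,7} D(Y)={3,4,5,6,7,8}: no change
Constraint 4 (Y != Z) on D(Y)={3,4,5,6,7,8} D(Z)={4,5,6,7,8}: no change
So after all 4 constraints: D(Z) = {4,5,6,7,8}

Answer: {4,5,6,7,8}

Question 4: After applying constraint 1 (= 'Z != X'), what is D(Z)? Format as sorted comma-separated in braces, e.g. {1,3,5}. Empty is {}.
Constraint 1 (Z != X) on D(Z)={3,4,5,6,7,8} D(X)={3,4,5,6,7,8}: no change
So after constraint 1: D(Z) = {3,4,5,6,7,8}

Answer: {3,4,5,6,7,8}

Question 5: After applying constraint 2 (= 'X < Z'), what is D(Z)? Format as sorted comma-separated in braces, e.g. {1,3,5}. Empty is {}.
Answer: {4,5,6,7,8}

Derivation:
Constraint 1 (Z != X) on D(Z)={3,4,5,6,7,8} D(X)={3,4,5,6,7,8}: no change
Constraint 2 (X < Z) on D(X)={3,4,5,6,7,8} D(Z)={3,4,5,6,7,8}: X {3,4,5,6,7,8}->{3,4,5,6,7}; Z {3,4,5,6,7,8}->{4,5,6,7,8}
So after constraint 2: D(Z) = {4,5,6,7,8}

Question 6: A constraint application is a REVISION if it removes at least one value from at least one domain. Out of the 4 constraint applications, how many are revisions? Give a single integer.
Constraint 1 (Z != X) on D(Z)={3,4,5,6,7,8} D(X)={3,4,5,6,7,8}: no change => not a revision
Constraint 2 (X < Z) on D(X)={3,4,5,6,7,8} D(Z)={3,4,5,6,7,8}: X {3,4,5,6,7,8}->{3,4,5,6,7}; Z {3,4,5,6,7,8}->{4,5,6,7,8} => REVISION
Constraint 3 (X != Y) on D(X)={3,4,5,6,7} D(Y)={3,4,5,6,7,8}: no change => not a revision
Constraint 4 (Y != Z) on D(Y)={3,4,5,6,7,8} D(Z)={4,5,6,7,8}: no change => not a revision
Total revisions = 1

Answer: 1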